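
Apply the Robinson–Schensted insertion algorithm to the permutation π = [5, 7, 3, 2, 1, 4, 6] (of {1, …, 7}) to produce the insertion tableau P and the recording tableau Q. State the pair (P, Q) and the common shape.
P = [1, 4, 6] / [2, 7] / [3] / [5];  Q = [1, 2, 7] / [3, 6] / [4] / [5];  common shape = (3, 2, 1, 1)

Row-insert the values π_1, π_2, … into P one at a time, bumping the leftmost entry strictly greater than the inserted value down to the next row. The recording tableau Q records, in position (i, j), the step at which that cell was added to P.
  Insert 5 (step 1): P = [5];  Q = [1]
  Insert 7 (step 2): P = [5, 7];  Q = [1, 2]
  Insert 3 (step 3): P = [3, 7] / [5];  Q = [1, 2] / [3]
  Insert 2 (step 4): P = [2, 7] / [3] / [5];  Q = [1, 2] / [3] / [4]
  Insert 1 (step 5): P = [1, 7] / [2] / [3] / [5];  Q = [1, 2] / [3] / [4] / [5]
  Insert 4 (step 6): P = [1, 4] / [2, 7] / [3] / [5];  Q = [1, 2] / [3, 6] / [4] / [5]
  Insert 6 (step 7): P = [1, 4, 6] / [2, 7] / [3] / [5];  Q = [1, 2, 7] / [3, 6] / [4] / [5]
Final shape: (3, 2, 1, 1).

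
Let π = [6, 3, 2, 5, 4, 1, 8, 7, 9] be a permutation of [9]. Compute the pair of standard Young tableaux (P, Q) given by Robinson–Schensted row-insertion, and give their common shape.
P = [1, 4, 7, 9] / [2, 5, 8] / [3] / [6];  Q = [1, 4, 7, 9] / [2, 5, 8] / [3] / [6];  common shape = (4, 3, 1, 1)

Row-insert the values π_1, π_2, … into P one at a time, bumping the leftmost entry strictly greater than the inserted value down to the next row. The recording tableau Q records, in position (i, j), the step at which that cell was added to P.
  Insert 6 (step 1): P = [6];  Q = [1]
  Insert 3 (step 2): P = [3] / [6];  Q = [1] / [2]
  Insert 2 (step 3): P = [2] / [3] / [6];  Q = [1] / [2] / [3]
  Insert 5 (step 4): P = [2, 5] / [3] / [6];  Q = [1, 4] / [2] / [3]
  Insert 4 (step 5): P = [2, 4] / [3, 5] / [6];  Q = [1, 4] / [2, 5] / [3]
  Insert 1 (step 6): P = [1, 4] / [2, 5] / [3] / [6];  Q = [1, 4] / [2, 5] / [3] / [6]
  Insert 8 (step 7): P = [1, 4, 8] / [2, 5] / [3] / [6];  Q = [1, 4, 7] / [2, 5] / [3] / [6]
  Insert 7 (step 8): P = [1, 4, 7] / [2, 5, 8] / [3] / [6];  Q = [1, 4, 7] / [2, 5, 8] / [3] / [6]
  Insert 9 (step 9): P = [1, 4, 7, 9] / [2, 5, 8] / [3] / [6];  Q = [1, 4, 7, 9] / [2, 5, 8] / [3] / [6]
Final shape: (4, 3, 1, 1).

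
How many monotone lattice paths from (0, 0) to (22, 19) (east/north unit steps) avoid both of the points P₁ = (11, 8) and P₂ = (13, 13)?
Number of paths = 147233751886

Inclusion–exclusion. Total paths: C(41, 22) = 244662670200. Through P₁: C(19, 11)·C(22, 11) = 53317961424. Through P₂: C(26, 13)·C(15, 9) = 52055003000. Since P₁ is strictly southwest of P₂, a monotone path through both must visit P₁ then P₂; paths through both = C(19, 11)·C(7, 2)·C(15, 9) = 7944046110. Avoid both = 244662670200 − 53317961424 − 52055003000 + 7944046110 = 147233751886.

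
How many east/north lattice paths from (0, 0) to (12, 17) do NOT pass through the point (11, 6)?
Number of paths = 51747423

Total paths from (0, 0) to (12, 17): C(29, 12) = 51895935. Paths through (11, 6): (paths (0, 0) → (11, 6)) × (paths (11, 6) → (12, 17)) = C(17, 11) · C(12, 1) = 12376 · 12 = 148512. Avoidance count = 51895935 − 148512 = 51747423.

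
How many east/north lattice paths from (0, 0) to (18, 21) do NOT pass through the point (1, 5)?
Number of paths = 55358325330

Total paths from (0, 0) to (18, 21): C(39, 18) = 62359143990. Paths through (1, 5): (paths (0, 0) → (1, 5)) × (paths (1, 5) → (18, 21)) = C(6, 1) · C(33, 17) = 6 · 1166803110 = 7000818660. Avoidance count = 62359143990 − 7000818660 = 55358325330.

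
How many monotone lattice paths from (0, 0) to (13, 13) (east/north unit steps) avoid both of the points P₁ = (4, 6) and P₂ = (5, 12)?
Number of paths = 7955738

Inclusion–exclusion. Total paths: C(26, 13) = 10400600. Through P₁: C(10, 4)·C(16, 9) = 2402400. Through P₂: C(17, 5)·C(9, 8) = 55692. Since P₁ is strictly southwest of P₂, a monotone path through both must visit P₁ then P₂; paths through both = C(10, 4)·C(7, 1)·C(9, 8) = 13230. Avoid both = 10400600 − 2402400 − 55692 + 13230 = 7955738.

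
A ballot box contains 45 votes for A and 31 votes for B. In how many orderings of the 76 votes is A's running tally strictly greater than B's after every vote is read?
Strict-lead orderings = 353106839637522634720

Total orderings of the 76 votes with 45 for A: C(76, 45) = 1916865700889408588480. By the Bertrand ballot formula (Cycle Lemma / reflection principle), the number of orderings in which A is strictly ahead of B throughout is (p − q)/(p + q) · C(p + q, p) = (45 − 31)/(45 + 31) · 1916865700889408588480 = 353106839637522634720.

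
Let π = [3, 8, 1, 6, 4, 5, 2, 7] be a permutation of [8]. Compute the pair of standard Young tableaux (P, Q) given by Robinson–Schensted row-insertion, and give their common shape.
P = [1, 2, 5, 7] / [3, 4] / [6] / [8];  Q = [1, 2, 6, 8] / [3, 4] / [5] / [7];  common shape = (4, 2, 1, 1)

Row-insert the values π_1, π_2, … into P one at a time, bumping the leftmost entry strictly greater than the inserted value down to the next row. The recording tableau Q records, in position (i, j), the step at which that cell was added to P.
  Insert 3 (step 1): P = [3];  Q = [1]
  Insert 8 (step 2): P = [3, 8];  Q = [1, 2]
  Insert 1 (step 3): P = [1, 8] / [3];  Q = [1, 2] / [3]
  Insert 6 (step 4): P = [1, 6] / [3, 8];  Q = [1, 2] / [3, 4]
  Insert 4 (step 5): P = [1, 4] / [3, 6] / [8];  Q = [1, 2] / [3, 4] / [5]
  Insert 5 (step 6): P = [1, 4, 5] / [3, 6] / [8];  Q = [1, 2, 6] / [3, 4] / [5]
  Insert 2 (step 7): P = [1, 2, 5] / [3, 4] / [6] / [8];  Q = [1, 2, 6] / [3, 4] / [5] / [7]
  Insert 7 (step 8): P = [1, 2, 5, 7] / [3, 4] / [6] / [8];  Q = [1, 2, 6, 8] / [3, 4] / [5] / [7]
Final shape: (4, 2, 1, 1).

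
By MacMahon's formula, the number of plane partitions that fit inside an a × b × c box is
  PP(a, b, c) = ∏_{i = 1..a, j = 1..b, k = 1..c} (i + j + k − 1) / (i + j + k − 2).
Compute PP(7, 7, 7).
PP(7, 7, 7) = 39405996318420160

Evaluate the triple product over i = 1..7, j = 1..7, k = 1..7. The factors are (2/1) · (3/2) · (4/3) · (5/4) · (6/5) · (7/6) · (8/7) · (3/2) · … (343 factors total). The numerators and denominators telescope so the product is an integer; carrying out the multiplication exactly gives PP(7, 7, 7) = 39405996318420160.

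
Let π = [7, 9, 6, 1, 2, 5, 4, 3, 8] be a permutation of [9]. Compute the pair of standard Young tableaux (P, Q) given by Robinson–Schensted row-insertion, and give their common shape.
P = [1, 2, 3, 8] / [4, 9] / [5] / [6] / [7];  Q = [1, 2, 6, 9] / [3, 5] / [4] / [7] / [8];  common shape = (4, 2, 1, 1, 1)

Row-insert the values π_1, π_2, … into P one at a time, bumping the leftmost entry strictly greater than the inserted value down to the next row. The recording tableau Q records, in position (i, j), the step at which that cell was added to P.
  Insert 7 (step 1): P = [7];  Q = [1]
  Insert 9 (step 2): P = [7, 9];  Q = [1, 2]
  Insert 6 (step 3): P = [6, 9] / [7];  Q = [1, 2] / [3]
  Insert 1 (step 4): P = [1, 9] / [6] / [7];  Q = [1, 2] / [3] / [4]
  Insert 2 (step 5): P = [1, 2] / [6, 9] / [7];  Q = [1, 2] / [3, 5] / [4]
  Insert 5 (step 6): P = [1, 2, 5] / [6, 9] / [7];  Q = [1, 2, 6] / [3, 5] / [4]
  Insert 4 (step 7): P = [1, 2, 4] / [5, 9] / [6] / [7];  Q = [1, 2, 6] / [3, 5] / [4] / [7]
  Insert 3 (step 8): P = [1, 2, 3] / [4, 9] / [5] / [6] / [7];  Q = [1, 2, 6] / [3, 5] / [4] / [7] / [8]
  Insert 8 (step 9): P = [1, 2, 3, 8] / [4, 9] / [5] / [6] / [7];  Q = [1, 2, 6, 9] / [3, 5] / [4] / [7] / [8]
Final shape: (4, 2, 1, 1, 1).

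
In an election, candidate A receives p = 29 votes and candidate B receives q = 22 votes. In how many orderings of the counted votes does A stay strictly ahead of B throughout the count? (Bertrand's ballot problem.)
Strict-lead orderings = 21422369201800

Total orderings of the 51 votes with 29 for A: C(51, 29) = 156077261327400. By the Bertrand ballot formula (Cycle Lemma / reflection principle), the number of orderings in which A is strictly ahead of B throughout is (p − q)/(p + q) · C(p + q, p) = (29 − 22)/(29 + 22) · 156077261327400 = 21422369201800.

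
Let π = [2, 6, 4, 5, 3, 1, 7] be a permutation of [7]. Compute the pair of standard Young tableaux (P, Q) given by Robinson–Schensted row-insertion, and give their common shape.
P = [1, 3, 5, 7] / [2] / [4] / [6];  Q = [1, 2, 4, 7] / [3] / [5] / [6];  common shape = (4, 1, 1, 1)

Row-insert the values π_1, π_2, … into P one at a time, bumping the leftmost entry strictly greater than the inserted value down to the next row. The recording tableau Q records, in position (i, j), the step at which that cell was added to P.
  Insert 2 (step 1): P = [2];  Q = [1]
  Insert 6 (step 2): P = [2, 6];  Q = [1, 2]
  Insert 4 (step 3): P = [2, 4] / [6];  Q = [1, 2] / [3]
  Insert 5 (step 4): P = [2, 4, 5] / [6];  Q = [1, 2, 4] / [3]
  Insert 3 (step 5): P = [2, 3, 5] / [4] / [6];  Q = [1, 2, 4] / [3] / [5]
  Insert 1 (step 6): P = [1, 3, 5] / [2] / [4] / [6];  Q = [1, 2, 4] / [3] / [5] / [6]
  Insert 7 (step 7): P = [1, 3, 5, 7] / [2] / [4] / [6];  Q = [1, 2, 4, 7] / [3] / [5] / [6]
Final shape: (4, 1, 1, 1).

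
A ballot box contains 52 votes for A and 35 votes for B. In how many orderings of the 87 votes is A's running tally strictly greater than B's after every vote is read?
Strict-lead orderings = 494161867949019502866138

Total orderings of the 87 votes with 52 for A: C(87, 52) = 2528946030092040985256118. By the Bertrand ballot formula (Cycle Lemma / reflection principle), the number of orderings in which A is strictly ahead of B throughout is (p − q)/(p + q) · C(p + q, p) = (52 − 35)/(52 + 35) · 2528946030092040985256118 = 494161867949019502866138.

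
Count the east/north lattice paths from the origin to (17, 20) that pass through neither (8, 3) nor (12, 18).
Number of paths = 13586890575

Inclusion–exclusion. Total paths: C(37, 17) = 15905368710. Through P₁: C(11, 8)·C(26, 9) = 515550750. Through P₂: C(30, 12)·C(7, 5) = 1816357725. Since P₁ is strictly southwest of P₂, a monotone path through both must visit P₁ then P₂; paths through both = C(11, 8)·C(19, 4)·C(7, 5) = 13430340. Avoid both = 15905368710 − 515550750 − 1816357725 + 13430340 = 13586890575.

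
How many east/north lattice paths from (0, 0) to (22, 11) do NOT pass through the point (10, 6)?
Number of paths = 143983216

Total paths from (0, 0) to (22, 11): C(33, 22) = 193536720. Paths through (10, 6): (paths (0, 0) → (10, 6)) × (paths (10, 6) → (22, 11)) = C(16, 10) · C(17, 12) = 8008 · 6188 = 49553504. Avoidance count = 193536720 − 49553504 = 143983216.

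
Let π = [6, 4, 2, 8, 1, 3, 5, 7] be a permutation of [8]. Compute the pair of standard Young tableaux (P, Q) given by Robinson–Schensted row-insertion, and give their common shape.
P = [1, 3, 5, 7] / [2, 8] / [4] / [6];  Q = [1, 4, 7, 8] / [2, 6] / [3] / [5];  common shape = (4, 2, 1, 1)

Row-insert the values π_1, π_2, … into P one at a time, bumping the leftmost entry strictly greater than the inserted value down to the next row. The recording tableau Q records, in position (i, j), the step at which that cell was added to P.
  Insert 6 (step 1): P = [6];  Q = [1]
  Insert 4 (step 2): P = [4] / [6];  Q = [1] / [2]
  Insert 2 (step 3): P = [2] / [4] / [6];  Q = [1] / [2] / [3]
  Insert 8 (step 4): P = [2, 8] / [4] / [6];  Q = [1, 4] / [2] / [3]
  Insert 1 (step 5): P = [1, 8] / [2] / [4] / [6];  Q = [1, 4] / [2] / [3] / [5]
  Insert 3 (step 6): P = [1, 3] / [2, 8] / [4] / [6];  Q = [1, 4] / [2, 6] / [3] / [5]
  Insert 5 (step 7): P = [1, 3, 5] / [2, 8] / [4] / [6];  Q = [1, 4, 7] / [2, 6] / [3] / [5]
  Insert 7 (step 8): P = [1, 3, 5, 7] / [2, 8] / [4] / [6];  Q = [1, 4, 7, 8] / [2, 6] / [3] / [5]
Final shape: (4, 2, 1, 1).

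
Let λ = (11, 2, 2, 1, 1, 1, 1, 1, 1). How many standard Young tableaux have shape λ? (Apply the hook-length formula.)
# SYT of shape (11, 2, 2, 1, 1, 1, 1, 1, 1) = 5955950

Hook-length formula: f^λ = n! / Π hook(c), product over all cells c of the Young diagram. For λ = (11, 2, 2, 1, 1, 1, 1, 1, 1), n = 21 boxes. Hook lengths by row (left-to-right, top-to-bottom): [19, 12, 9, 8, 7, 6, 5, 4, 3, 2, 1]; [9, 2]; [8, 1]; [6]; [5]; [4]; [3]; [2]; [1]. Product of hooks = 8578134835200. So f^λ = 21! / 8578134835200 = 51090942171709440000 / 8578134835200 = 5955950.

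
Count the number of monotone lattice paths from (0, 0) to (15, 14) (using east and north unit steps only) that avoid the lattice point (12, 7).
Number of paths = 71512200

Total paths from (0, 0) to (15, 14): C(29, 15) = 77558760. Paths through (12, 7): (paths (0, 0) → (12, 7)) × (paths (12, 7) → (15, 14)) = C(19, 12) · C(10, 3) = 50388 · 120 = 6046560. Avoidance count = 77558760 − 6046560 = 71512200.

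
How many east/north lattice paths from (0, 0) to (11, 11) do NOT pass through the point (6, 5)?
Number of paths = 491988

Total paths from (0, 0) to (11, 11): C(22, 11) = 705432. Paths through (6, 5): (paths (0, 0) → (6, 5)) × (paths (6, 5) → (11, 11)) = C(11, 6) · C(11, 5) = 462 · 462 = 213444. Avoidance count = 705432 − 213444 = 491988.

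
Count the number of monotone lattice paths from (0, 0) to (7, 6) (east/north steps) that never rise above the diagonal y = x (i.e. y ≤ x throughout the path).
Number of paths = 429

By the reflection principle (André's argument), the number of monotone paths to (7, 6) with n ≤ m that never go above y = x is C(13, 7) − C(13, 8) = 1716 − 1287 = 429.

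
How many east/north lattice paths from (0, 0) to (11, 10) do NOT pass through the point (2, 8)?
Number of paths = 350241

Total paths from (0, 0) to (11, 10): C(21, 11) = 352716. Paths through (2, 8): (paths (0, 0) → (2, 8)) × (paths (2, 8) → (11, 10)) = C(10, 2) · C(11, 9) = 45 · 55 = 2475. Avoidance count = 352716 − 2475 = 350241.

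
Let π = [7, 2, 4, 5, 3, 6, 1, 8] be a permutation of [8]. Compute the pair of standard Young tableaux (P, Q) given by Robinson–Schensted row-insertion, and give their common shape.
P = [1, 3, 5, 6, 8] / [2] / [4] / [7];  Q = [1, 3, 4, 6, 8] / [2] / [5] / [7];  common shape = (5, 1, 1, 1)

Row-insert the values π_1, π_2, … into P one at a time, bumping the leftmost entry strictly greater than the inserted value down to the next row. The recording tableau Q records, in position (i, j), the step at which that cell was added to P.
  Insert 7 (step 1): P = [7];  Q = [1]
  Insert 2 (step 2): P = [2] / [7];  Q = [1] / [2]
  Insert 4 (step 3): P = [2, 4] / [7];  Q = [1, 3] / [2]
  Insert 5 (step 4): P = [2, 4, 5] / [7];  Q = [1, 3, 4] / [2]
  Insert 3 (step 5): P = [2, 3, 5] / [4] / [7];  Q = [1, 3, 4] / [2] / [5]
  Insert 6 (step 6): P = [2, 3, 5, 6] / [4] / [7];  Q = [1, 3, 4, 6] / [2] / [5]
  Insert 1 (step 7): P = [1, 3, 5, 6] / [2] / [4] / [7];  Q = [1, 3, 4, 6] / [2] / [5] / [7]
  Insert 8 (step 8): P = [1, 3, 5, 6, 8] / [2] / [4] / [7];  Q = [1, 3, 4, 6, 8] / [2] / [5] / [7]
Final shape: (5, 1, 1, 1).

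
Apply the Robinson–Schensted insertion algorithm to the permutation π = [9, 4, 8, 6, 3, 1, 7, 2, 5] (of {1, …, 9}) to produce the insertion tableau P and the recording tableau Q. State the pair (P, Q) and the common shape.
P = [1, 2, 5] / [3, 6, 7] / [4] / [8] / [9];  Q = [1, 3, 7] / [2, 8, 9] / [4] / [5] / [6];  common shape = (3, 3, 1, 1, 1)

Row-insert the values π_1, π_2, … into P one at a time, bumping the leftmost entry strictly greater than the inserted value down to the next row. The recording tableau Q records, in position (i, j), the step at which that cell was added to P.
  Insert 9 (step 1): P = [9];  Q = [1]
  Insert 4 (step 2): P = [4] / [9];  Q = [1] / [2]
  Insert 8 (step 3): P = [4, 8] / [9];  Q = [1, 3] / [2]
  Insert 6 (step 4): P = [4, 6] / [8] / [9];  Q = [1, 3] / [2] / [4]
  Insert 3 (step 5): P = [3, 6] / [4] / [8] / [9];  Q = [1, 3] / [2] / [4] / [5]
  Insert 1 (step 6): P = [1, 6] / [3] / [4] / [8] / [9];  Q = [1, 3] / [2] / [4] / [5] / [6]
  Insert 7 (step 7): P = [1, 6, 7] / [3] / [4] / [8] / [9];  Q = [1, 3, 7] / [2] / [4] / [5] / [6]
  Insert 2 (step 8): P = [1, 2, 7] / [3, 6] / [4] / [8] / [9];  Q = [1, 3, 7] / [2, 8] / [4] / [5] / [6]
  Insert 5 (step 9): P = [1, 2, 5] / [3, 6, 7] / [4] / [8] / [9];  Q = [1, 3, 7] / [2, 8, 9] / [4] / [5] / [6]
Final shape: (3, 3, 1, 1, 1).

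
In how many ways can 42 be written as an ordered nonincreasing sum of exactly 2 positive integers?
p(42, 2 parts) = 21

Partitions of n into exactly k parts are in bijection with partitions of n − k into at most k parts (subtract 1 from each part). So p(42, exactly 2) = p(40, parts ≤ 2). Computing via the recurrence p(m, j) = p(m, j−1) + p(m−j, j) gives 21.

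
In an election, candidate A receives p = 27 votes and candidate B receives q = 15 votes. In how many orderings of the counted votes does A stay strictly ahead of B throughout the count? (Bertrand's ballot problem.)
Strict-lead orderings = 28192122176

Total orderings of the 42 votes with 27 for A: C(42, 27) = 98672427616. By the Bertrand ballot formula (Cycle Lemma / reflection principle), the number of orderings in which A is strictly ahead of B throughout is (p − q)/(p + q) · C(p + q, p) = (27 − 15)/(27 + 15) · 98672427616 = 28192122176.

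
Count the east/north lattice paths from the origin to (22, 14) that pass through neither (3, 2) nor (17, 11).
Number of paths = 1640164270

Inclusion–exclusion. Total paths: C(36, 22) = 3796297200. Through P₁: C(5, 3)·C(31, 19) = 1411205250. Through P₂: C(28, 17)·C(8, 5) = 1202554080. Since P₁ is strictly southwest of P₂, a monotone path through both must visit P₁ then P₂; paths through both = C(5, 3)·C(23, 14)·C(8, 5) = 457626400. Avoid both = 3796297200 − 1411205250 − 1202554080 + 457626400 = 1640164270.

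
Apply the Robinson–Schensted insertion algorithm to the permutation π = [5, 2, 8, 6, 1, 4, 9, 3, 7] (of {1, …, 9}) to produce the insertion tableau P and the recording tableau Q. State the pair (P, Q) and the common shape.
P = [1, 3, 7] / [2, 4, 9] / [5, 6] / [8];  Q = [1, 3, 7] / [2, 4, 9] / [5, 6] / [8];  common shape = (3, 3, 2, 1)

Row-insert the values π_1, π_2, … into P one at a time, bumping the leftmost entry strictly greater than the inserted value down to the next row. The recording tableau Q records, in position (i, j), the step at which that cell was added to P.
  Insert 5 (step 1): P = [5];  Q = [1]
  Insert 2 (step 2): P = [2] / [5];  Q = [1] / [2]
  Insert 8 (step 3): P = [2, 8] / [5];  Q = [1, 3] / [2]
  Insert 6 (step 4): P = [2, 6] / [5, 8];  Q = [1, 3] / [2, 4]
  Insert 1 (step 5): P = [1, 6] / [2, 8] / [5];  Q = [1, 3] / [2, 4] / [5]
  Insert 4 (step 6): P = [1, 4] / [2, 6] / [5, 8];  Q = [1, 3] / [2, 4] / [5, 6]
  Insert 9 (step 7): P = [1, 4, 9] / [2, 6] / [5, 8];  Q = [1, 3, 7] / [2, 4] / [5, 6]
  Insert 3 (step 8): P = [1, 3, 9] / [2, 4] / [5, 6] / [8];  Q = [1, 3, 7] / [2, 4] / [5, 6] / [8]
  Insert 7 (step 9): P = [1, 3, 7] / [2, 4, 9] / [5, 6] / [8];  Q = [1, 3, 7] / [2, 4, 9] / [5, 6] / [8]
Final shape: (3, 3, 2, 1).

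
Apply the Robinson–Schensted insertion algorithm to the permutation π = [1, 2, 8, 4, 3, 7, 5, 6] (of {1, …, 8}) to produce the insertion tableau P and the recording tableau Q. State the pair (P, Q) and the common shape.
P = [1, 2, 3, 5, 6] / [4, 7] / [8];  Q = [1, 2, 3, 6, 8] / [4, 7] / [5];  common shape = (5, 2, 1)

Row-insert the values π_1, π_2, … into P one at a time, bumping the leftmost entry strictly greater than the inserted value down to the next row. The recording tableau Q records, in position (i, j), the step at which that cell was added to P.
  Insert 1 (step 1): P = [1];  Q = [1]
  Insert 2 (step 2): P = [1, 2];  Q = [1, 2]
  Insert 8 (step 3): P = [1, 2, 8];  Q = [1, 2, 3]
  Insert 4 (step 4): P = [1, 2, 4] / [8];  Q = [1, 2, 3] / [4]
  Insert 3 (step 5): P = [1, 2, 3] / [4] / [8];  Q = [1, 2, 3] / [4] / [5]
  Insert 7 (step 6): P = [1, 2, 3, 7] / [4] / [8];  Q = [1, 2, 3, 6] / [4] / [5]
  Insert 5 (step 7): P = [1, 2, 3, 5] / [4, 7] / [8];  Q = [1, 2, 3, 6] / [4, 7] / [5]
  Insert 6 (step 8): P = [1, 2, 3, 5, 6] / [4, 7] / [8];  Q = [1, 2, 3, 6, 8] / [4, 7] / [5]
Final shape: (5, 2, 1).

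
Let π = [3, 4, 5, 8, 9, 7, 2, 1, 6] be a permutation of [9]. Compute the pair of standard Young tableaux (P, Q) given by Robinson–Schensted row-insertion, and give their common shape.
P = [1, 4, 5, 6, 9] / [2, 7] / [3] / [8];  Q = [1, 2, 3, 4, 5] / [6, 9] / [7] / [8];  common shape = (5, 2, 1, 1)

Row-insert the values π_1, π_2, … into P one at a time, bumping the leftmost entry strictly greater than the inserted value down to the next row. The recording tableau Q records, in position (i, j), the step at which that cell was added to P.
  Insert 3 (step 1): P = [3];  Q = [1]
  Insert 4 (step 2): P = [3, 4];  Q = [1, 2]
  Insert 5 (step 3): P = [3, 4, 5];  Q = [1, 2, 3]
  Insert 8 (step 4): P = [3, 4, 5, 8];  Q = [1, 2, 3, 4]
  Insert 9 (step 5): P = [3, 4, 5, 8, 9];  Q = [1, 2, 3, 4, 5]
  Insert 7 (step 6): P = [3, 4, 5, 7, 9] / [8];  Q = [1, 2, 3, 4, 5] / [6]
  Insert 2 (step 7): P = [2, 4, 5, 7, 9] / [3] / [8];  Q = [1, 2, 3, 4, 5] / [6] / [7]
  Insert 1 (step 8): P = [1, 4, 5, 7, 9] / [2] / [3] / [8];  Q = [1, 2, 3, 4, 5] / [6] / [7] / [8]
  Insert 6 (step 9): P = [1, 4, 5, 6, 9] / [2, 7] / [3] / [8];  Q = [1, 2, 3, 4, 5] / [6, 9] / [7] / [8]
Final shape: (5, 2, 1, 1).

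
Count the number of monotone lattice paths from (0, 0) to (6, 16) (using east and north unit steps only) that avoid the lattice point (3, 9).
Number of paths = 48213

Total paths from (0, 0) to (6, 16): C(22, 6) = 74613. Paths through (3, 9): (paths (0, 0) → (3, 9)) × (paths (3, 9) → (6, 16)) = C(12, 3) · C(10, 3) = 220 · 120 = 26400. Avoidance count = 74613 − 26400 = 48213.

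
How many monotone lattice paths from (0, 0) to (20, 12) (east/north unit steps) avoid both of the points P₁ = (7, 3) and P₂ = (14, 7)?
Number of paths = 130676280

Inclusion–exclusion. Total paths: C(32, 20) = 225792840. Through P₁: C(10, 7)·C(22, 13) = 59690400. Through P₂: C(21, 14)·C(11, 6) = 53721360. Since P₁ is strictly southwest of P₂, a monotone path through both must visit P₁ then P₂; paths through both = C(10, 7)·C(11, 7)·C(11, 6) = 18295200. Avoid both = 225792840 − 59690400 − 53721360 + 18295200 = 130676280.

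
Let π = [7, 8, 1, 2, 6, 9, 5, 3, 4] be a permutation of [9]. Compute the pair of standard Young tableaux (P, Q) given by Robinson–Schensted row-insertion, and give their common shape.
P = [1, 2, 3, 4] / [5, 8, 9] / [6] / [7];  Q = [1, 2, 5, 6] / [3, 4, 9] / [7] / [8];  common shape = (4, 3, 1, 1)

Row-insert the values π_1, π_2, … into P one at a time, bumping the leftmost entry strictly greater than the inserted value down to the next row. The recording tableau Q records, in position (i, j), the step at which that cell was added to P.
  Insert 7 (step 1): P = [7];  Q = [1]
  Insert 8 (step 2): P = [7, 8];  Q = [1, 2]
  Insert 1 (step 3): P = [1, 8] / [7];  Q = [1, 2] / [3]
  Insert 2 (step 4): P = [1, 2] / [7, 8];  Q = [1, 2] / [3, 4]
  Insert 6 (step 5): P = [1, 2, 6] / [7, 8];  Q = [1, 2, 5] / [3, 4]
  Insert 9 (step 6): P = [1, 2, 6, 9] / [7, 8];  Q = [1, 2, 5, 6] / [3, 4]
  Insert 5 (step 7): P = [1, 2, 5, 9] / [6, 8] / [7];  Q = [1, 2, 5, 6] / [3, 4] / [7]
  Insert 3 (step 8): P = [1, 2, 3, 9] / [5, 8] / [6] / [7];  Q = [1, 2, 5, 6] / [3, 4] / [7] / [8]
  Insert 4 (step 9): P = [1, 2, 3, 4] / [5, 8, 9] / [6] / [7];  Q = [1, 2, 5, 6] / [3, 4, 9] / [7] / [8]
Final shape: (4, 3, 1, 1).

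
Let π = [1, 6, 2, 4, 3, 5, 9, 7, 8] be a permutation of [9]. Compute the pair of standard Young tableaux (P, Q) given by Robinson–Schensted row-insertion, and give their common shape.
P = [1, 2, 3, 5, 7, 8] / [4, 9] / [6];  Q = [1, 2, 4, 6, 7, 9] / [3, 8] / [5];  common shape = (6, 2, 1)

Row-insert the values π_1, π_2, … into P one at a time, bumping the leftmost entry strictly greater than the inserted value down to the next row. The recording tableau Q records, in position (i, j), the step at which that cell was added to P.
  Insert 1 (step 1): P = [1];  Q = [1]
  Insert 6 (step 2): P = [1, 6];  Q = [1, 2]
  Insert 2 (step 3): P = [1, 2] / [6];  Q = [1, 2] / [3]
  Insert 4 (step 4): P = [1, 2, 4] / [6];  Q = [1, 2, 4] / [3]
  Insert 3 (step 5): P = [1, 2, 3] / [4] / [6];  Q = [1, 2, 4] / [3] / [5]
  Insert 5 (step 6): P = [1, 2, 3, 5] / [4] / [6];  Q = [1, 2, 4, 6] / [3] / [5]
  Insert 9 (step 7): P = [1, 2, 3, 5, 9] / [4] / [6];  Q = [1, 2, 4, 6, 7] / [3] / [5]
  Insert 7 (step 8): P = [1, 2, 3, 5, 7] / [4, 9] / [6];  Q = [1, 2, 4, 6, 7] / [3, 8] / [5]
  Insert 8 (step 9): P = [1, 2, 3, 5, 7, 8] / [4, 9] / [6];  Q = [1, 2, 4, 6, 7, 9] / [3, 8] / [5]
Final shape: (6, 2, 1).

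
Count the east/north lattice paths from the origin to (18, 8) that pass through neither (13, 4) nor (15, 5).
Number of paths = 1095115

Inclusion–exclusion. Total paths: C(26, 18) = 1562275. Through P₁: C(17, 13)·C(9, 5) = 299880. Through P₂: C(20, 15)·C(6, 3) = 310080. Since P₁ is strictly southwest of P₂, a monotone path through both must visit P₁ then P₂; paths through both = C(17, 13)·C(3, 2)·C(6, 3) = 142800. Avoid both = 1562275 − 299880 − 310080 + 142800 = 1095115.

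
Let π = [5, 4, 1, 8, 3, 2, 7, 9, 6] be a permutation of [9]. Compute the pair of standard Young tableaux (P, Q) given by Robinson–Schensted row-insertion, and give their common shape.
P = [1, 2, 6, 9] / [3, 7] / [4, 8] / [5];  Q = [1, 4, 7, 8] / [2, 5] / [3, 9] / [6];  common shape = (4, 2, 2, 1)

Row-insert the values π_1, π_2, … into P one at a time, bumping the leftmost entry strictly greater than the inserted value down to the next row. The recording tableau Q records, in position (i, j), the step at which that cell was added to P.
  Insert 5 (step 1): P = [5];  Q = [1]
  Insert 4 (step 2): P = [4] / [5];  Q = [1] / [2]
  Insert 1 (step 3): P = [1] / [4] / [5];  Q = [1] / [2] / [3]
  Insert 8 (step 4): P = [1, 8] / [4] / [5];  Q = [1, 4] / [2] / [3]
  Insert 3 (step 5): P = [1, 3] / [4, 8] / [5];  Q = [1, 4] / [2, 5] / [3]
  Insert 2 (step 6): P = [1, 2] / [3, 8] / [4] / [5];  Q = [1, 4] / [2, 5] / [3] / [6]
  Insert 7 (step 7): P = [1, 2, 7] / [3, 8] / [4] / [5];  Q = [1, 4, 7] / [2, 5] / [3] / [6]
  Insert 9 (step 8): P = [1, 2, 7, 9] / [3, 8] / [4] / [5];  Q = [1, 4, 7, 8] / [2, 5] / [3] / [6]
  Insert 6 (step 9): P = [1, 2, 6, 9] / [3, 7] / [4, 8] / [5];  Q = [1, 4, 7, 8] / [2, 5] / [3, 9] / [6]
Final shape: (4, 2, 2, 1).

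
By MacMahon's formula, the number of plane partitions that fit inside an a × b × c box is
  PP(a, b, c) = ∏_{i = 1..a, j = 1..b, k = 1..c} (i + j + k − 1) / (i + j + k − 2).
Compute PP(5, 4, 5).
PP(5, 4, 5) = 16818516

Evaluate the triple product over i = 1..5, j = 1..4, k = 1..5. The factors are (2/1) · (3/2) · (4/3) · (5/4) · (6/5) · (3/2) · (4/3) · (5/4) · … (100 factors total). The numerators and denominators telescope so the product is an integer; carrying out the multiplication exactly gives PP(5, 4, 5) = 16818516.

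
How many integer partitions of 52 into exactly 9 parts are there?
p(52, 9 parts) = 19720

Partitions of n into exactly k parts are in bijection with partitions of n − k into at most k parts (subtract 1 from each part). So p(52, exactly 9) = p(43, parts ≤ 9). Computing via the recurrence p(m, j) = p(m, j−1) + p(m−j, j) gives 19720.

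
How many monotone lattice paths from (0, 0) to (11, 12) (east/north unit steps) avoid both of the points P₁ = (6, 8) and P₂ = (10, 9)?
Number of paths = 664248

Inclusion–exclusion. Total paths: C(23, 11) = 1352078. Through P₁: C(14, 6)·C(9, 5) = 378378. Through P₂: C(19, 10)·C(4, 1) = 369512. Since P₁ is strictly southwest of P₂, a monotone path through both must visit P₁ then P₂; paths through both = C(14, 6)·C(5, 4)·C(4, 1) = 60060. Avoid both = 1352078 − 378378 − 369512 + 60060 = 664248.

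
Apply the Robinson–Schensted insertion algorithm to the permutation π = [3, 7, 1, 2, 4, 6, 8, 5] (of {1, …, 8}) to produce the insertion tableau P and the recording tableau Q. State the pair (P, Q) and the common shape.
P = [1, 2, 4, 5, 8] / [3, 6] / [7];  Q = [1, 2, 5, 6, 7] / [3, 4] / [8];  common shape = (5, 2, 1)

Row-insert the values π_1, π_2, … into P one at a time, bumping the leftmost entry strictly greater than the inserted value down to the next row. The recording tableau Q records, in position (i, j), the step at which that cell was added to P.
  Insert 3 (step 1): P = [3];  Q = [1]
  Insert 7 (step 2): P = [3, 7];  Q = [1, 2]
  Insert 1 (step 3): P = [1, 7] / [3];  Q = [1, 2] / [3]
  Insert 2 (step 4): P = [1, 2] / [3, 7];  Q = [1, 2] / [3, 4]
  Insert 4 (step 5): P = [1, 2, 4] / [3, 7];  Q = [1, 2, 5] / [3, 4]
  Insert 6 (step 6): P = [1, 2, 4, 6] / [3, 7];  Q = [1, 2, 5, 6] / [3, 4]
  Insert 8 (step 7): P = [1, 2, 4, 6, 8] / [3, 7];  Q = [1, 2, 5, 6, 7] / [3, 4]
  Insert 5 (step 8): P = [1, 2, 4, 5, 8] / [3, 6] / [7];  Q = [1, 2, 5, 6, 7] / [3, 4] / [8]
Final shape: (5, 2, 1).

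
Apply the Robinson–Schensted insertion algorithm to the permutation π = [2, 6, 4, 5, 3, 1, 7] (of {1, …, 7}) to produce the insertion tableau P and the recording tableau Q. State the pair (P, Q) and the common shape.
P = [1, 3, 5, 7] / [2] / [4] / [6];  Q = [1, 2, 4, 7] / [3] / [5] / [6];  common shape = (4, 1, 1, 1)

Row-insert the values π_1, π_2, … into P one at a time, bumping the leftmost entry strictly greater than the inserted value down to the next row. The recording tableau Q records, in position (i, j), the step at which that cell was added to P.
  Insert 2 (step 1): P = [2];  Q = [1]
  Insert 6 (step 2): P = [2, 6];  Q = [1, 2]
  Insert 4 (step 3): P = [2, 4] / [6];  Q = [1, 2] / [3]
  Insert 5 (step 4): P = [2, 4, 5] / [6];  Q = [1, 2, 4] / [3]
  Insert 3 (step 5): P = [2, 3, 5] / [4] / [6];  Q = [1, 2, 4] / [3] / [5]
  Insert 1 (step 6): P = [1, 3, 5] / [2] / [4] / [6];  Q = [1, 2, 4] / [3] / [5] / [6]
  Insert 7 (step 7): P = [1, 3, 5, 7] / [2] / [4] / [6];  Q = [1, 2, 4, 7] / [3] / [5] / [6]
Final shape: (4, 1, 1, 1).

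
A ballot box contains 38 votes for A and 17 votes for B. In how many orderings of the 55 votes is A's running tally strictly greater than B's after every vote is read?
Strict-lead orderings = 26058435108615

Total orderings of the 55 votes with 38 for A: C(55, 38) = 68248282427325. By the Bertrand ballot formula (Cycle Lemma / reflection principle), the number of orderings in which A is strictly ahead of B throughout is (p − q)/(p + q) · C(p + q, p) = (38 − 17)/(38 + 17) · 68248282427325 = 26058435108615.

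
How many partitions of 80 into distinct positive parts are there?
q(80) = 77312

A partition into distinct parts is a strictly decreasing sequence summing to n. The recurrence d(n, m) = d(n, m−1) + d(n−m, m−1) (use part m at most once) with q(n) = d(n, n) gives q(80) = 77312. (Euler's theorem: # distinct-part partitions = # odd-part partitions.)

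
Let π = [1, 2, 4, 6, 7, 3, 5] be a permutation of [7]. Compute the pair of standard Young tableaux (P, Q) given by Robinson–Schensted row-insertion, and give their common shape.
P = [1, 2, 3, 5, 7] / [4, 6];  Q = [1, 2, 3, 4, 5] / [6, 7];  common shape = (5, 2)

Row-insert the values π_1, π_2, … into P one at a time, bumping the leftmost entry strictly greater than the inserted value down to the next row. The recording tableau Q records, in position (i, j), the step at which that cell was added to P.
  Insert 1 (step 1): P = [1];  Q = [1]
  Insert 2 (step 2): P = [1, 2];  Q = [1, 2]
  Insert 4 (step 3): P = [1, 2, 4];  Q = [1, 2, 3]
  Insert 6 (step 4): P = [1, 2, 4, 6];  Q = [1, 2, 3, 4]
  Insert 7 (step 5): P = [1, 2, 4, 6, 7];  Q = [1, 2, 3, 4, 5]
  Insert 3 (step 6): P = [1, 2, 3, 6, 7] / [4];  Q = [1, 2, 3, 4, 5] / [6]
  Insert 5 (step 7): P = [1, 2, 3, 5, 7] / [4, 6];  Q = [1, 2, 3, 4, 5] / [6, 7]
Final shape: (5, 2).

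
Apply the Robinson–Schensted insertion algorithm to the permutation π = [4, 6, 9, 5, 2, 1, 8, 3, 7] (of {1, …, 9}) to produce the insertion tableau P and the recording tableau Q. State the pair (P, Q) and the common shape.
P = [1, 3, 7] / [2, 5, 8] / [4, 9] / [6];  Q = [1, 2, 3] / [4, 7, 9] / [5, 8] / [6];  common shape = (3, 3, 2, 1)

Row-insert the values π_1, π_2, … into P one at a time, bumping the leftmost entry strictly greater than the inserted value down to the next row. The recording tableau Q records, in position (i, j), the step at which that cell was added to P.
  Insert 4 (step 1): P = [4];  Q = [1]
  Insert 6 (step 2): P = [4, 6];  Q = [1, 2]
  Insert 9 (step 3): P = [4, 6, 9];  Q = [1, 2, 3]
  Insert 5 (step 4): P = [4, 5, 9] / [6];  Q = [1, 2, 3] / [4]
  Insert 2 (step 5): P = [2, 5, 9] / [4] / [6];  Q = [1, 2, 3] / [4] / [5]
  Insert 1 (step 6): P = [1, 5, 9] / [2] / [4] / [6];  Q = [1, 2, 3] / [4] / [5] / [6]
  Insert 8 (step 7): P = [1, 5, 8] / [2, 9] / [4] / [6];  Q = [1, 2, 3] / [4, 7] / [5] / [6]
  Insert 3 (step 8): P = [1, 3, 8] / [2, 5] / [4, 9] / [6];  Q = [1, 2, 3] / [4, 7] / [5, 8] / [6]
  Insert 7 (step 9): P = [1, 3, 7] / [2, 5, 8] / [4, 9] / [6];  Q = [1, 2, 3] / [4, 7, 9] / [5, 8] / [6]
Final shape: (3, 3, 2, 1).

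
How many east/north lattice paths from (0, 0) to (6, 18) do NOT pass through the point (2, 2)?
Number of paths = 105526

Total paths from (0, 0) to (6, 18): C(24, 6) = 134596. Paths through (2, 2): (paths (0, 0) → (2, 2)) × (paths (2, 2) → (6, 18)) = C(4, 2) · C(20, 4) = 6 · 4845 = 29070. Avoidance count = 134596 − 29070 = 105526.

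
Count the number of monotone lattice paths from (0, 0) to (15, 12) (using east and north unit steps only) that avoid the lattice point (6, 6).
Number of paths = 12759240

Total paths from (0, 0) to (15, 12): C(27, 15) = 17383860. Paths through (6, 6): (paths (0, 0) → (6, 6)) × (paths (6, 6) → (15, 12)) = C(12, 6) · C(15, 9) = 924 · 5005 = 4624620. Avoidance count = 17383860 − 4624620 = 12759240.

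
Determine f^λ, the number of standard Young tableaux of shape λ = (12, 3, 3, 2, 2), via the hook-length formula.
# SYT of shape (12, 3, 3, 2, 2) = 74687613

Hook-length formula: f^λ = n! / Π hook(c), product over all cells c of the Young diagram. For λ = (12, 3, 3, 2, 2), n = 22 boxes. Hook lengths by row (left-to-right, top-to-bottom): [16, 15, 12, 9, 8, 7, 6, 5, 4, 3, 2, 1]; [6, 5, 2]; [5, 4, 1]; [3, 2]; [2, 1]. Product of hooks = 15049359360000. So f^λ = 22! / 15049359360000 = 1124000727777607680000 / 15049359360000 = 74687613.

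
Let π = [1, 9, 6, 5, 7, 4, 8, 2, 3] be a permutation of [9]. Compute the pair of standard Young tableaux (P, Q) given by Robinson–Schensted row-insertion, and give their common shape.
P = [1, 2, 3, 8] / [4, 7] / [5] / [6] / [9];  Q = [1, 2, 5, 7] / [3, 9] / [4] / [6] / [8];  common shape = (4, 2, 1, 1, 1)

Row-insert the values π_1, π_2, … into P one at a time, bumping the leftmost entry strictly greater than the inserted value down to the next row. The recording tableau Q records, in position (i, j), the step at which that cell was added to P.
  Insert 1 (step 1): P = [1];  Q = [1]
  Insert 9 (step 2): P = [1, 9];  Q = [1, 2]
  Insert 6 (step 3): P = [1, 6] / [9];  Q = [1, 2] / [3]
  Insert 5 (step 4): P = [1, 5] / [6] / [9];  Q = [1, 2] / [3] / [4]
  Insert 7 (step 5): P = [1, 5, 7] / [6] / [9];  Q = [1, 2, 5] / [3] / [4]
  Insert 4 (step 6): P = [1, 4, 7] / [5] / [6] / [9];  Q = [1, 2, 5] / [3] / [4] / [6]
  Insert 8 (step 7): P = [1, 4, 7, 8] / [5] / [6] / [9];  Q = [1, 2, 5, 7] / [3] / [4] / [6]
  Insert 2 (step 8): P = [1, 2, 7, 8] / [4] / [5] / [6] / [9];  Q = [1, 2, 5, 7] / [3] / [4] / [6] / [8]
  Insert 3 (step 9): P = [1, 2, 3, 8] / [4, 7] / [5] / [6] / [9];  Q = [1, 2, 5, 7] / [3, 9] / [4] / [6] / [8]
Final shape: (4, 2, 1, 1, 1).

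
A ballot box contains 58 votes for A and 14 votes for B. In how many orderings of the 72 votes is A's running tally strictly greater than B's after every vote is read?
Strict-lead orderings = 182614862850640

Total orderings of the 72 votes with 58 for A: C(72, 58) = 298824321028320. By the Bertrand ballot formula (Cycle Lemma / reflection principle), the number of orderings in which A is strictly ahead of B throughout is (p − q)/(p + q) · C(p + q, p) = (58 − 14)/(58 + 14) · 298824321028320 = 182614862850640.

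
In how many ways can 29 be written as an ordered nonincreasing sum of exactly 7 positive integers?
p(29, 7 parts) = 522

Partitions of n into exactly k parts are in bijection with partitions of n − k into at most k parts (subtract 1 from each part). So p(29, exactly 7) = p(22, parts ≤ 7). Computing via the recurrence p(m, j) = p(m, j−1) + p(m−j, j) gives 522.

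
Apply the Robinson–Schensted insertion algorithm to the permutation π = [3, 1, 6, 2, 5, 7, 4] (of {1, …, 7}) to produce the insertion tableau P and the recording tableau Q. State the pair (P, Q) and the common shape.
P = [1, 2, 4, 7] / [3, 5] / [6];  Q = [1, 3, 5, 6] / [2, 4] / [7];  common shape = (4, 2, 1)

Row-insert the values π_1, π_2, … into P one at a time, bumping the leftmost entry strictly greater than the inserted value down to the next row. The recording tableau Q records, in position (i, j), the step at which that cell was added to P.
  Insert 3 (step 1): P = [3];  Q = [1]
  Insert 1 (step 2): P = [1] / [3];  Q = [1] / [2]
  Insert 6 (step 3): P = [1, 6] / [3];  Q = [1, 3] / [2]
  Insert 2 (step 4): P = [1, 2] / [3, 6];  Q = [1, 3] / [2, 4]
  Insert 5 (step 5): P = [1, 2, 5] / [3, 6];  Q = [1, 3, 5] / [2, 4]
  Insert 7 (step 6): P = [1, 2, 5, 7] / [3, 6];  Q = [1, 3, 5, 6] / [2, 4]
  Insert 4 (step 7): P = [1, 2, 4, 7] / [3, 5] / [6];  Q = [1, 3, 5, 6] / [2, 4] / [7]
Final shape: (4, 2, 1).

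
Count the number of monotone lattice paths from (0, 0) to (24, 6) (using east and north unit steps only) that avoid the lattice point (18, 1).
Number of paths = 584997

Total paths from (0, 0) to (24, 6): C(30, 24) = 593775. Paths through (18, 1): (paths (0, 0) → (18, 1)) × (paths (18, 1) → (24, 6)) = C(19, 18) · C(11, 6) = 19 · 462 = 8778. Avoidance count = 593775 − 8778 = 584997.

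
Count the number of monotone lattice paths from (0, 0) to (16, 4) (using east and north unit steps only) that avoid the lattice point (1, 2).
Number of paths = 4437

Total paths from (0, 0) to (16, 4): C(20, 16) = 4845. Paths through (1, 2): (paths (0, 0) → (1, 2)) × (paths (1, 2) → (16, 4)) = C(3, 1) · C(17, 15) = 3 · 136 = 408. Avoidance count = 4845 − 408 = 4437.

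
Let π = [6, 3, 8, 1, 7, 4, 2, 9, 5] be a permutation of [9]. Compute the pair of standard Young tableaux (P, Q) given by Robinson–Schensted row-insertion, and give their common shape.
P = [1, 2, 5] / [3, 4, 9] / [6, 7] / [8];  Q = [1, 3, 8] / [2, 5, 9] / [4, 6] / [7];  common shape = (3, 3, 2, 1)

Row-insert the values π_1, π_2, … into P one at a time, bumping the leftmost entry strictly greater than the inserted value down to the next row. The recording tableau Q records, in position (i, j), the step at which that cell was added to P.
  Insert 6 (step 1): P = [6];  Q = [1]
  Insert 3 (step 2): P = [3] / [6];  Q = [1] / [2]
  Insert 8 (step 3): P = [3, 8] / [6];  Q = [1, 3] / [2]
  Insert 1 (step 4): P = [1, 8] / [3] / [6];  Q = [1, 3] / [2] / [4]
  Insert 7 (step 5): P = [1, 7] / [3, 8] / [6];  Q = [1, 3] / [2, 5] / [4]
  Insert 4 (step 6): P = [1, 4] / [3, 7] / [6, 8];  Q = [1, 3] / [2, 5] / [4, 6]
  Insert 2 (step 7): P = [1, 2] / [3, 4] / [6, 7] / [8];  Q = [1, 3] / [2, 5] / [4, 6] / [7]
  Insert 9 (step 8): P = [1, 2, 9] / [3, 4] / [6, 7] / [8];  Q = [1, 3, 8] / [2, 5] / [4, 6] / [7]
  Insert 5 (step 9): P = [1, 2, 5] / [3, 4, 9] / [6, 7] / [8];  Q = [1, 3, 8] / [2, 5, 9] / [4, 6] / [7]
Final shape: (3, 3, 2, 1).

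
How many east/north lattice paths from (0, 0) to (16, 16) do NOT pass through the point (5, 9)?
Number of paths = 537368742

Total paths from (0, 0) to (16, 16): C(32, 16) = 601080390. Paths through (5, 9): (paths (0, 0) → (5, 9)) × (paths (5, 9) → (16, 16)) = C(14, 5) · C(18, 11) = 2002 · 31824 = 63711648. Avoidance count = 601080390 − 63711648 = 537368742.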